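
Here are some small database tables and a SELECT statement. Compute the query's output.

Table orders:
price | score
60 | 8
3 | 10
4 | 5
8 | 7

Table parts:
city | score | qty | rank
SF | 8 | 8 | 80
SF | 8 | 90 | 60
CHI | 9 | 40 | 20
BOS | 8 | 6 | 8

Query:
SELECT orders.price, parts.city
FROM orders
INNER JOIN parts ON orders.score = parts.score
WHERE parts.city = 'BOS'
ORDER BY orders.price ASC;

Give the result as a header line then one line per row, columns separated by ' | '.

== RESULT ==
orders.price | parts.city
60 | BOS

Derivation:
After JOIN parts (3 rows):
orders.price | orders.score | parts.city | parts.score | parts.qty | parts.rank
60 | 8 | SF | 8 | 8 | 80
60 | 8 | SF | 8 | 90 | 60
60 | 8 | BOS | 8 | 6 | 8
After WHERE (1 rows):
orders.price | orders.score | parts.city | parts.score | parts.qty | parts.rank
60 | 8 | BOS | 8 | 6 | 8
After SELECT (1 rows):
orders.price | parts.city
60 | BOS
After ORDER BY (1 rows):
orders.price | parts.city
60 | BOS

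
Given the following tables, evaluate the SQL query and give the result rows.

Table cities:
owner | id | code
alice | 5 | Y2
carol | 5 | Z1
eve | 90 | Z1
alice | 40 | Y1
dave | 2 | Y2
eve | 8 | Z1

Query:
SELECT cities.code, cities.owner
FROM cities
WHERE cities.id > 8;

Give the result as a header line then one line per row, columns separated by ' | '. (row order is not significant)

== RESULT ==
cities.code | cities.owner
Z1 | eve
Y1 | alice

Derivation:
After WHERE (2 rows):
cities.owner | cities.id | cities.code
eve | 90 | Z1
alice | 40 | Y1
After SELECT (2 rows):
cities.code | cities.owner
Z1 | eve
Y1 | alice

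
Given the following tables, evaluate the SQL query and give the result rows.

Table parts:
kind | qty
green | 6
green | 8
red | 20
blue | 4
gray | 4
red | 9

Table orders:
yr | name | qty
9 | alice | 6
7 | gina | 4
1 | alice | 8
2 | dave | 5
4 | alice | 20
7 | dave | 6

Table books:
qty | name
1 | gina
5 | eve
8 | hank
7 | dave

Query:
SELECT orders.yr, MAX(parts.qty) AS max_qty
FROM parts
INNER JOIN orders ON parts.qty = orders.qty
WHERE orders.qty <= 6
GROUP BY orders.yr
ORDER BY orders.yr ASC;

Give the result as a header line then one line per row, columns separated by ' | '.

== RESULT ==
orders.yr | max_qty
7 | 6
9 | 6

Derivation:
After JOIN orders (6 rows):
parts.kind | parts.qty | orders.yr | orders.name | orders.qty
green | 6 | 9 | alice | 6
green | 6 | 7 | dave | 6
green | 8 | 1 | alice | 8
red | 20 | 4 | alice | 20
blue | 4 | 7 | gina | 4
gray | 4 | 7 | gina | 4
After WHERE (4 rows):
parts.kind | parts.qty | orders.yr | orders.name | orders.qty
green | 6 | 9 | alice | 6
green | 6 | 7 | dave | 6
blue | 4 | 7 | gina | 4
gray | 4 | 7 | gina | 4
After GROUP BY (2 rows):
orders.yr | max_qty
9 | 6
7 | 6
After ORDER BY (2 rows):
orders.yr | max_qty
7 | 6
9 | 6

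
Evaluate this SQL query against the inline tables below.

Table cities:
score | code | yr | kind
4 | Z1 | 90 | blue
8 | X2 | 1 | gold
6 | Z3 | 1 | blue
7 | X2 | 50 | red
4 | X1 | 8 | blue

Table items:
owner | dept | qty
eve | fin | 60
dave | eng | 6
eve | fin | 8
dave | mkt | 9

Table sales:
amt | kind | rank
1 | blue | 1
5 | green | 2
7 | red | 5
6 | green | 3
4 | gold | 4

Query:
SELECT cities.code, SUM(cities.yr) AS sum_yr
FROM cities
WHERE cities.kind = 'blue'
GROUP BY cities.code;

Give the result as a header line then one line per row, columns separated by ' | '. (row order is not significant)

After WHERE (3 rows):
cities.score | cities.code | cities.yr | cities.kind
4 | Z1 | 90 | blue
6 | Z3 | 1 | blue
4 | X1 | 8 | blue
After GROUP BY (3 rows):
cities.code | sum_yr
Z1 | 90
Z3 | 1
X1 | 8

== RESULT ==
cities.code | sum_yr
Z1 | 90
Z3 | 1
X1 | 8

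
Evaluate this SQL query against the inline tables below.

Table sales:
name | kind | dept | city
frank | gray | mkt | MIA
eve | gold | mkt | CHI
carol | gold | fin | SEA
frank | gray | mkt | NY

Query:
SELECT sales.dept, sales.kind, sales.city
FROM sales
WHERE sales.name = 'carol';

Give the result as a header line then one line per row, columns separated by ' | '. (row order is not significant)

After WHERE (1 rows):
sales.name | sales.kind | sales.dept | sales.city
carol | gold | fin | SEA
After SELECT (1 rows):
sales.dept | sales.kind | sales.city
fin | gold | SEA

== RESULT ==
sales.dept | sales.kind | sales.city
fin | gold | SEA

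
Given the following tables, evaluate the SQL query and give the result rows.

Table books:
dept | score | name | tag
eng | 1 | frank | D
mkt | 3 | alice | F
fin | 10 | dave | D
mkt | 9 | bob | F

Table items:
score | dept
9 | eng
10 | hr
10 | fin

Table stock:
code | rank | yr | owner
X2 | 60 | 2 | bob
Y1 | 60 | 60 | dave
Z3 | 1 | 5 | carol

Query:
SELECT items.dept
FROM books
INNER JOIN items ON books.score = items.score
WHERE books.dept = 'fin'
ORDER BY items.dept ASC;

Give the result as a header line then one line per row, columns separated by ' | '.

== RESULT ==
items.dept
fin
hr

Derivation:
After JOIN items (3 rows):
books.dept | books.score | books.name | books.tag | items.score | items.dept
fin | 10 | dave | D | 10 | hr
fin | 10 | dave | D | 10 | fin
mkt | 9 | bob | F | 9 | eng
After WHERE (2 rows):
books.dept | books.score | books.name | books.tag | items.score | items.dept
fin | 10 | dave | D | 10 | hr
fin | 10 | dave | D | 10 | fin
After SELECT (2 rows):
items.dept
hr
fin
After ORDER BY (2 rows):
items.dept
fin
hr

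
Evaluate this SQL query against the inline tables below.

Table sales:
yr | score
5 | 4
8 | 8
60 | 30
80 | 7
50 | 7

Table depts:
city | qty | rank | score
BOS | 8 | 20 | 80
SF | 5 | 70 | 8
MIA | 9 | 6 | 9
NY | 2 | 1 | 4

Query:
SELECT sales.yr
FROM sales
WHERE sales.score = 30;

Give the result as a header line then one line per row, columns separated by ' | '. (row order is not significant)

After WHERE (1 rows):
sales.yr | sales.score
60 | 30
After SELECT (1 rows):
sales.yr
60

== RESULT ==
sales.yr
60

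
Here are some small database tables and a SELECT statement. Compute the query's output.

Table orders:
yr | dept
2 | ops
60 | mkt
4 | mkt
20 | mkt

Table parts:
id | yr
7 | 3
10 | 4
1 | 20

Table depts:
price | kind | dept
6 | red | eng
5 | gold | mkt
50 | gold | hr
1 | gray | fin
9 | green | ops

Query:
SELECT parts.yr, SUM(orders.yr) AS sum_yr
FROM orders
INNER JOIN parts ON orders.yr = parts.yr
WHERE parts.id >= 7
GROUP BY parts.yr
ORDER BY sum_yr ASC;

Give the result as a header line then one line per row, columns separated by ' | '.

== RESULT ==
parts.yr | sum_yr
4 | 4

Derivation:
After JOIN parts (2 rows):
orders.yr | orders.dept | parts.id | parts.yr
4 | mkt | 10 | 4
20 | mkt | 1 | 20
After WHERE (1 rows):
orders.yr | orders.dept | parts.id | parts.yr
4 | mkt | 10 | 4
After GROUP BY (1 rows):
parts.yr | sum_yr
4 | 4
After ORDER BY (1 rows):
parts.yr | sum_yr
4 | 4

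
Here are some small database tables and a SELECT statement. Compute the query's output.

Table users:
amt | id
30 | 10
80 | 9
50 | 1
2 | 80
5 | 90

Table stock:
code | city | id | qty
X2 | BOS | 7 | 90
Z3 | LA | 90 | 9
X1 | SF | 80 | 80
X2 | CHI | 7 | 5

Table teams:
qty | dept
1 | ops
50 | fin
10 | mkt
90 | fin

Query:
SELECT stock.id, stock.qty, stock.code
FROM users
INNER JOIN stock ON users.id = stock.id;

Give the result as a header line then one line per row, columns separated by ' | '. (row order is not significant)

== RESULT ==
stock.id | stock.qty | stock.code
80 | 80 | X1
90 | 9 | Z3

Derivation:
After JOIN stock (2 rows):
users.amt | users.id | stock.code | stock.city | stock.id | stock.qty
2 | 80 | X1 | SF | 80 | 80
5 | 90 | Z3 | LA | 90 | 9
After SELECT (2 rows):
stock.id | stock.qty | stock.code
80 | 80 | X1
90 | 9 | Z3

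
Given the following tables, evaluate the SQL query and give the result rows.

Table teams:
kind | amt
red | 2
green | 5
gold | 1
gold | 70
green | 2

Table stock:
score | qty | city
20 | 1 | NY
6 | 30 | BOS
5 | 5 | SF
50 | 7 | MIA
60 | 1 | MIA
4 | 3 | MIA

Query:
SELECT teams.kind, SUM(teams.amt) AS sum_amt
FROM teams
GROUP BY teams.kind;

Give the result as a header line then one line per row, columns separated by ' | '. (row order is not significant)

After GROUP BY (3 rows):
teams.kind | sum_amt
red | 2
green | 7
gold | 71

== RESULT ==
teams.kind | sum_amt
red | 2
green | 7
gold | 71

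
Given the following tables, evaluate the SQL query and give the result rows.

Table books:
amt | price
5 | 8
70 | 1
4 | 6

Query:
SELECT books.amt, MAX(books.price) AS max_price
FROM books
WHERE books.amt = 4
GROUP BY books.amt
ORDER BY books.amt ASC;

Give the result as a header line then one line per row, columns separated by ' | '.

== RESULT ==
books.amt | max_price
4 | 6

Derivation:
After WHERE (1 rows):
books.amt | books.price
4 | 6
After GROUP BY (1 rows):
books.amt | max_price
4 | 6
After ORDER BY (1 rows):
books.amt | max_price
4 | 6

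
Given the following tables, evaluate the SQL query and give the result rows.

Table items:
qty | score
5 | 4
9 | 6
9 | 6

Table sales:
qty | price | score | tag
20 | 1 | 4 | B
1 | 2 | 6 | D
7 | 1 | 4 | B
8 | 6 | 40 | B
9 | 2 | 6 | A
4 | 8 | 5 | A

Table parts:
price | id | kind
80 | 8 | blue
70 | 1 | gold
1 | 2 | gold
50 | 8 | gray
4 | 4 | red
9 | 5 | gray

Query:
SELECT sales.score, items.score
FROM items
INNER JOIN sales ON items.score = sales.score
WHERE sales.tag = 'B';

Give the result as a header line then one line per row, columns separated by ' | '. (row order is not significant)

After JOIN sales (6 rows):
items.qty | items.score | sales.qty | sales.price | sales.score | sales.tag
5 | 4 | 20 | 1 | 4 | B
5 | 4 | 7 | 1 | 4 | B
9 | 6 | 1 | 2 | 6 | D
9 | 6 | 9 | 2 | 6 | A
9 | 6 | 1 | 2 | 6 | D
9 | 6 | 9 | 2 | 6 | A
After WHERE (2 rows):
items.qty | items.score | sales.qty | sales.price | sales.score | sales.tag
5 | 4 | 20 | 1 | 4 | B
5 | 4 | 7 | 1 | 4 | B
After SELECT (2 rows):
sales.score | items.score
4 | 4
4 | 4

== RESULT ==
sales.score | items.score
4 | 4
4 | 4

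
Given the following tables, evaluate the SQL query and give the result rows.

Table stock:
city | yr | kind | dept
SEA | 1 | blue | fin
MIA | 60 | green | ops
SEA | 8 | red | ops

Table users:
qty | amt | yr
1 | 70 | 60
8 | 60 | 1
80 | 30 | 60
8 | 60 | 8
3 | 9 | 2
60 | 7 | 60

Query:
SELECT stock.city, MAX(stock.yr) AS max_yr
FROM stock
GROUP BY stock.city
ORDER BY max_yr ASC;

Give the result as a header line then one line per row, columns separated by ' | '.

After GROUP BY (2 rows):
stock.city | max_yr
SEA | 8
MIA | 60
After ORDER BY (2 rows):
stock.city | max_yr
SEA | 8
MIA | 60

== RESULT ==
stock.city | max_yr
SEA | 8
MIA | 60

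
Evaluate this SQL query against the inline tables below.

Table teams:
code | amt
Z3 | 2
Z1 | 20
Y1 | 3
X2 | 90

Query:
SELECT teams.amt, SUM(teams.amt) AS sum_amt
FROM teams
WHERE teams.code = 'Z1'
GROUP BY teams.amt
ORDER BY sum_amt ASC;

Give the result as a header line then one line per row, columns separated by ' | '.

After WHERE (1 rows):
teams.code | teams.amt
Z1 | 20
After GROUP BY (1 rows):
teams.amt | sum_amt
20 | 20
After ORDER BY (1 rows):
teams.amt | sum_amt
20 | 20

== RESULT ==
teams.amt | sum_amt
20 | 20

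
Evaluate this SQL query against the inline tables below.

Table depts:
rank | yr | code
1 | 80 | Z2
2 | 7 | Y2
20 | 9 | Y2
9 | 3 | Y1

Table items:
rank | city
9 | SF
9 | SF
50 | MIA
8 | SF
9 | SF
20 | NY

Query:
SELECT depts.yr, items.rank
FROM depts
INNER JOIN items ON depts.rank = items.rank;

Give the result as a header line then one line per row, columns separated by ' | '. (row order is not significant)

== RESULT ==
depts.yr | items.rank
9 | 20
3 | 9
3 | 9
3 | 9

Derivation:
After JOIN items (4 rows):
depts.rank | depts.yr | depts.code | items.rank | items.city
20 | 9 | Y2 | 20 | NY
9 | 3 | Y1 | 9 | SF
9 | 3 | Y1 | 9 | SF
9 | 3 | Y1 | 9 | SF
After SELECT (4 rows):
depts.yr | items.rank
9 | 20
3 | 9
3 | 9
3 | 9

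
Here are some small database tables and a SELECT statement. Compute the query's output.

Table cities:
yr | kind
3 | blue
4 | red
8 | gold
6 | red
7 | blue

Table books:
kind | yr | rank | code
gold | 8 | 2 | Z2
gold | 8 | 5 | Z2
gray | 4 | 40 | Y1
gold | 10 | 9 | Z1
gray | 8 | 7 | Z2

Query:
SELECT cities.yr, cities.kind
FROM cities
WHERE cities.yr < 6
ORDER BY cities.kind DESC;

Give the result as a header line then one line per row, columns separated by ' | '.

== RESULT ==
cities.yr | cities.kind
4 | red
3 | blue

Derivation:
After WHERE (2 rows):
cities.yr | cities.kind
3 | blue
4 | red
After SELECT (2 rows):
cities.yr | cities.kind
3 | blue
4 | red
After ORDER BY (2 rows):
cities.yr | cities.kind
4 | red
3 | blue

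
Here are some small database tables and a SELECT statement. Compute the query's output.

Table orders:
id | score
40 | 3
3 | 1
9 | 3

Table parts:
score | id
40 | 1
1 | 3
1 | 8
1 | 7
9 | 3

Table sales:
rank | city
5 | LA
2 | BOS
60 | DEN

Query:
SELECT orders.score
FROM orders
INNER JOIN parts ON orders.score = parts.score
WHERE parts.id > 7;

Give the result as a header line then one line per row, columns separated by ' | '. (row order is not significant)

After JOIN parts (3 rows):
orders.id | orders.score | parts.score | parts.id
3 | 1 | 1 | 3
3 | 1 | 1 | 8
3 | 1 | 1 | 7
After WHERE (1 rows):
orders.id | orders.score | parts.score | parts.id
3 | 1 | 1 | 8
After SELECT (1 rows):
orders.score
1

== RESULT ==
orders.score
1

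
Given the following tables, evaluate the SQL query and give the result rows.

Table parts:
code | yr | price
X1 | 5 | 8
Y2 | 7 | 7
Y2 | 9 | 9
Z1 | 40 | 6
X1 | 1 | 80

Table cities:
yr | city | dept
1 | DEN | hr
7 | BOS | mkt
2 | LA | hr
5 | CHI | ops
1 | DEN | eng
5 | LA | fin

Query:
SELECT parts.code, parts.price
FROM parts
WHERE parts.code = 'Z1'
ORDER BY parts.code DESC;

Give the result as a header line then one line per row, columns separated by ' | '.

== RESULT ==
parts.code | parts.price
Z1 | 6

Derivation:
After WHERE (1 rows):
parts.code | parts.yr | parts.price
Z1 | 40 | 6
After SELECT (1 rows):
parts.code | parts.price
Z1 | 6
After ORDER BY (1 rows):
parts.code | parts.price
Z1 | 6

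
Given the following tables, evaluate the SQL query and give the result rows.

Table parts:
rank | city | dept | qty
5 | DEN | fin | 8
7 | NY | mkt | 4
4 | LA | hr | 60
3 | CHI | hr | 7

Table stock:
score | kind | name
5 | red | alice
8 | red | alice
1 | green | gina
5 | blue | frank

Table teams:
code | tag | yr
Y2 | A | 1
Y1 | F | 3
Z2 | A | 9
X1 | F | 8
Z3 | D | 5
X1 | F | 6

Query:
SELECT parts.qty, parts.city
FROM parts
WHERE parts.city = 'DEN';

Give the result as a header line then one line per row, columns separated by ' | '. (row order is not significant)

== RESULT ==
parts.qty | parts.city
8 | DEN

Derivation:
After WHERE (1 rows):
parts.rank | parts.city | parts.dept | parts.qty
5 | DEN | fin | 8
After SELECT (1 rows):
parts.qty | parts.city
8 | DEN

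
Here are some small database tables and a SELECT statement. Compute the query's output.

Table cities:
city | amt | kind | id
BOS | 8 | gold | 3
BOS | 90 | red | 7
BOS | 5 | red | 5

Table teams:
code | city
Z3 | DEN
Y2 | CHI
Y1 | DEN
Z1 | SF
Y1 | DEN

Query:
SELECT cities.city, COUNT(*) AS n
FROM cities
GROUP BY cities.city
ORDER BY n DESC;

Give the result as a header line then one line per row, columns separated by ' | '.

After GROUP BY (1 rows):
cities.city | n
BOS | 3
After ORDER BY (1 rows):
cities.city | n
BOS | 3

== RESULT ==
cities.city | n
BOS | 3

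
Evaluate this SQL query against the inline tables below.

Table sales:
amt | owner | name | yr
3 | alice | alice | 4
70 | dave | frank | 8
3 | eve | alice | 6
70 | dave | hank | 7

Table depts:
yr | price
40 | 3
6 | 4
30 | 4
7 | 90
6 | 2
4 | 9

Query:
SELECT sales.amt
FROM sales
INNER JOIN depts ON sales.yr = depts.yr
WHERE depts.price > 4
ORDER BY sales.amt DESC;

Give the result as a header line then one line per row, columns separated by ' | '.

== RESULT ==
sales.amt
70
3

Derivation:
After JOIN depts (4 rows):
sales.amt | sales.owner | sales.name | sales.yr | depts.yr | depts.price
3 | alice | alice | 4 | 4 | 9
3 | eve | alice | 6 | 6 | 4
3 | eve | alice | 6 | 6 | 2
70 | dave | hank | 7 | 7 | 90
After WHERE (2 rows):
sales.amt | sales.owner | sales.name | sales.yr | depts.yr | depts.price
3 | alice | alice | 4 | 4 | 9
70 | dave | hank | 7 | 7 | 90
After SELECT (2 rows):
sales.amt
3
70
After ORDER BY (2 rows):
sales.amt
70
3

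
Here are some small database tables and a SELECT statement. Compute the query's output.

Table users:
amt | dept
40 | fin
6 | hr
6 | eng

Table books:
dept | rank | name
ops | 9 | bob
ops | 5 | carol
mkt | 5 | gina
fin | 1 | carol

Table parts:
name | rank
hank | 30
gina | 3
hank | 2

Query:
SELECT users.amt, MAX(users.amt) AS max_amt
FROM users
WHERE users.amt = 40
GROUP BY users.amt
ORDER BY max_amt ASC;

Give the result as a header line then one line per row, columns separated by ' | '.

== RESULT ==
users.amt | max_amt
40 | 40

Derivation:
After WHERE (1 rows):
users.amt | users.dept
40 | fin
After GROUP BY (1 rows):
users.amt | max_amt
40 | 40
After ORDER BY (1 rows):
users.amt | max_amt
40 | 40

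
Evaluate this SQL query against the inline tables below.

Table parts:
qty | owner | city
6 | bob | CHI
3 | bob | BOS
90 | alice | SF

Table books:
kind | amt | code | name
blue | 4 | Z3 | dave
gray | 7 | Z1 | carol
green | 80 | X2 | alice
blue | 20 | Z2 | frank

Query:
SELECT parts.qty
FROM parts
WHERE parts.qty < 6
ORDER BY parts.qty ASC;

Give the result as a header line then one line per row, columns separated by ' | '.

After WHERE (1 rows):
parts.qty | parts.owner | parts.city
3 | bob | BOS
After SELECT (1 rows):
parts.qty
3
After ORDER BY (1 rows):
parts.qty
3

== RESULT ==
parts.qty
3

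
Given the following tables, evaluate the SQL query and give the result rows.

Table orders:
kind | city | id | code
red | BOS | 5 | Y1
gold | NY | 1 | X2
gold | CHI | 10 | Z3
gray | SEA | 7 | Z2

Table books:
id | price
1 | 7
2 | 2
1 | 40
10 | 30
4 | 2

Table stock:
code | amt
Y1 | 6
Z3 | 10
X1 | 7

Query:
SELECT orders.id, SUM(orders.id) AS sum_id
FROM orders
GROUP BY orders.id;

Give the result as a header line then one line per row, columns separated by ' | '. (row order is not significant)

After GROUP BY (4 rows):
orders.id | sum_id
5 | 5
1 | 1
10 | 10
7 | 7

== RESULT ==
orders.id | sum_id
5 | 5
1 | 1
10 | 10
7 | 7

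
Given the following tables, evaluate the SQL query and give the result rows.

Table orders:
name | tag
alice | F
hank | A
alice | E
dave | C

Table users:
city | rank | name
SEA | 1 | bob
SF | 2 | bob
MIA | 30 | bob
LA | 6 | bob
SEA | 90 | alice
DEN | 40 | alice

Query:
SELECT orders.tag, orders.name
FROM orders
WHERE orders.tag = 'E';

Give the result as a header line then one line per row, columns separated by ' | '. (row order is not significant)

== RESULT ==
orders.tag | orders.name
E | alice

Derivation:
After WHERE (1 rows):
orders.name | orders.tag
alice | E
After SELECT (1 rows):
orders.tag | orders.name
E | alice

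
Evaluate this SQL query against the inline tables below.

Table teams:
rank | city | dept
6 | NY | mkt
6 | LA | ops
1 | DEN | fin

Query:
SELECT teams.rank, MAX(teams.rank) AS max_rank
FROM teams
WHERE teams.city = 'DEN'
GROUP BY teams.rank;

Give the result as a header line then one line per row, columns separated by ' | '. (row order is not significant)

After WHERE (1 rows):
teams.rank | teams.city | teams.dept
1 | DEN | fin
After GROUP BY (1 rows):
teams.rank | max_rank
1 | 1

== RESULT ==
teams.rank | max_rank
1 | 1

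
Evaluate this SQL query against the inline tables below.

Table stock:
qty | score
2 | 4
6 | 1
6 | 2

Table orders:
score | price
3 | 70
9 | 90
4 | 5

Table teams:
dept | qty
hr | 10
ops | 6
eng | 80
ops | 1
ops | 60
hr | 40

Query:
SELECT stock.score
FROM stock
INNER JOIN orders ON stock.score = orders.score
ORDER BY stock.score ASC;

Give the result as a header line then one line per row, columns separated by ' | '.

== RESULT ==
stock.score
4

Derivation:
After JOIN orders (1 rows):
stock.qty | stock.score | orders.score | orders.price
2 | 4 | 4 | 5
After SELECT (1 rows):
stock.score
4
After ORDER BY (1 rows):
stock.score
4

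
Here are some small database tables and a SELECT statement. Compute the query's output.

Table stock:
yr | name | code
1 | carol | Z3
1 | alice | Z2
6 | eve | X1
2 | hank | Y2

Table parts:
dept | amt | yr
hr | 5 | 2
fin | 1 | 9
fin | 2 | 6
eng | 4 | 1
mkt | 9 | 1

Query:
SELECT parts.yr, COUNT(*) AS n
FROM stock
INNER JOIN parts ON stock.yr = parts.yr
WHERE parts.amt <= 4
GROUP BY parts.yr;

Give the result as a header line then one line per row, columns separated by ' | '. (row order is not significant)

After JOIN parts (6 rows):
stock.yr | stock.name | stock.code | parts.dept | parts.amt | parts.yr
1 | carol | Z3 | eng | 4 | 1
1 | carol | Z3 | mkt | 9 | 1
1 | alice | Z2 | eng | 4 | 1
1 | alice | Z2 | mkt | 9 | 1
6 | eve | X1 | fin | 2 | 6
2 | hank | Y2 | hr | 5 | 2
After WHERE (3 rows):
stock.yr | stock.name | stock.code | parts.dept | parts.amt | parts.yr
1 | carol | Z3 | eng | 4 | 1
1 | alice | Z2 | eng | 4 | 1
6 | eve | X1 | fin | 2 | 6
After GROUP BY (2 rows):
parts.yr | n
1 | 2
6 | 1

== RESULT ==
parts.yr | n
1 | 2
6 | 1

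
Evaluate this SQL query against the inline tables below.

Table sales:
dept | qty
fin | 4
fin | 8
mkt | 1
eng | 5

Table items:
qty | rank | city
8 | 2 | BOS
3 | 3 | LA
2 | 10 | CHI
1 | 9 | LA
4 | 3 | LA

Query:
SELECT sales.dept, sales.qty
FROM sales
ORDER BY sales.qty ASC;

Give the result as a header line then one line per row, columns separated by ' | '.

After SELECT (4 rows):
sales.dept | sales.qty
fin | 4
fin | 8
mkt | 1
eng | 5
After ORDER BY (4 rows):
sales.dept | sales.qty
mkt | 1
fin | 4
eng | 5
fin | 8

== RESULT ==
sales.dept | sales.qty
mkt | 1
fin | 4
eng | 5
fin | 8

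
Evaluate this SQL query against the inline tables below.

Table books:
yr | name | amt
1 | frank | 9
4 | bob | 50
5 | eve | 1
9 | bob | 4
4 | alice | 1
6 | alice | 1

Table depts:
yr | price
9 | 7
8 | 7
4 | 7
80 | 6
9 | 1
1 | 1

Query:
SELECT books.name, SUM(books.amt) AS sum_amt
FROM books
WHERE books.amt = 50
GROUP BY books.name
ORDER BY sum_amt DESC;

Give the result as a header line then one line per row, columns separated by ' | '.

== RESULT ==
books.name | sum_amt
bob | 50

Derivation:
After WHERE (1 rows):
books.yr | books.name | books.amt
4 | bob | 50
After GROUP BY (1 rows):
books.name | sum_amt
bob | 50
After ORDER BY (1 rows):
books.name | sum_amt
bob | 50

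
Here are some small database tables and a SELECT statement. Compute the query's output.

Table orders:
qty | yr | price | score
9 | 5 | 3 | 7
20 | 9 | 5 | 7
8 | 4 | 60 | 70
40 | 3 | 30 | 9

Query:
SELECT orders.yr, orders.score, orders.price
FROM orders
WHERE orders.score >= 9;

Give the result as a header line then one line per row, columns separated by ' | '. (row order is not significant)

== RESULT ==
orders.yr | orders.score | orders.price
4 | 70 | 60
3 | 9 | 30

Derivation:
After WHERE (2 rows):
orders.qty | orders.yr | orders.price | orders.score
8 | 4 | 60 | 70
40 | 3 | 30 | 9
After SELECT (2 rows):
orders.yr | orders.score | orders.price
4 | 70 | 60
3 | 9 | 30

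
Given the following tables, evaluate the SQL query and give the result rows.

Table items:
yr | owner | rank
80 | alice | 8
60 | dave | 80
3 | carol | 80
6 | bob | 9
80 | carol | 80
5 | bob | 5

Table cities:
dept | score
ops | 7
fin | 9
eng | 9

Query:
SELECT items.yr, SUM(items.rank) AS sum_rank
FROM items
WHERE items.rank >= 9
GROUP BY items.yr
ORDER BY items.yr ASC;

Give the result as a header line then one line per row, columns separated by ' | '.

== RESULT ==
items.yr | sum_rank
3 | 80
6 | 9
60 | 80
80 | 80

Derivation:
After WHERE (4 rows):
items.yr | items.owner | items.rank
60 | dave | 80
3 | carol | 80
6 | bob | 9
80 | carol | 80
After GROUP BY (4 rows):
items.yr | sum_rank
60 | 80
3 | 80
6 | 9
80 | 80
After ORDER BY (4 rows):
items.yr | sum_rank
3 | 80
6 | 9
60 | 80
80 | 80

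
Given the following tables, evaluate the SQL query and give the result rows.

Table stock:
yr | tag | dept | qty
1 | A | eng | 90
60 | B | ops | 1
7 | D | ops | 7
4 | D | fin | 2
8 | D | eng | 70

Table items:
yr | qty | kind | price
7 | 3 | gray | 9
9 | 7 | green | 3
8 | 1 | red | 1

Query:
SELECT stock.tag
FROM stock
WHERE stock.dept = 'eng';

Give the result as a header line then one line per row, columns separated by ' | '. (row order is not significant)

After WHERE (2 rows):
stock.yr | stock.tag | stock.dept | stock.qty
1 | A | eng | 90
8 | D | eng | 70
After SELECT (2 rows):
stock.tag
A
D

== RESULT ==
stock.tag
A
D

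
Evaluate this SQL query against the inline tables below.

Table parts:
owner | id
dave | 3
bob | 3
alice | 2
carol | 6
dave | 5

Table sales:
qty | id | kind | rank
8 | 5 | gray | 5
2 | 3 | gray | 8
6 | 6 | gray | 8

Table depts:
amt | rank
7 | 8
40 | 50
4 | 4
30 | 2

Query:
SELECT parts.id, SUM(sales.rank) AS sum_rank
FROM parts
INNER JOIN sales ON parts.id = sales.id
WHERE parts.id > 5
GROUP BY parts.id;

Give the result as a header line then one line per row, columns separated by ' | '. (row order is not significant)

After JOIN sales (4 rows):
parts.owner | parts.id | sales.qty | sales.id | sales.kind | sales.rank
dave | 3 | 2 | 3 | gray | 8
bob | 3 | 2 | 3 | gray | 8
carol | 6 | 6 | 6 | gray | 8
dave | 5 | 8 | 5 | gray | 5
After WHERE (1 rows):
parts.owner | parts.id | sales.qty | sales.id | sales.kind | sales.rank
carol | 6 | 6 | 6 | gray | 8
After GROUP BY (1 rows):
parts.id | sum_rank
6 | 8

== RESULT ==
parts.id | sum_rank
6 | 8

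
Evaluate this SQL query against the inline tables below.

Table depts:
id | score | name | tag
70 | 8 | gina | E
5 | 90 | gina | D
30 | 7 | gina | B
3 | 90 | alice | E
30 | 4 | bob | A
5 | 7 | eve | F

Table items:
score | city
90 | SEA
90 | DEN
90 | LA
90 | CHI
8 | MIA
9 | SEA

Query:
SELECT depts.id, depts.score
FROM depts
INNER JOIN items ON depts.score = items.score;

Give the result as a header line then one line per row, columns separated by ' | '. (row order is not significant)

== RESULT ==
depts.id | depts.score
70 | 8
5 | 90
5 | 90
5 | 90
5 | 90
3 | 90
3 | 90
3 | 90
3 | 90

Derivation:
After JOIN items (9 rows):
depts.id | depts.score | depts.name | depts.tag | items.score | items.city
70 | 8 | gina | E | 8 | MIA
5 | 90 | gina | D | 90 | SEA
5 | 90 | gina | D | 90 | DEN
5 | 90 | gina | D | 90 | LA
5 | 90 | gina | D | 90 | CHI
3 | 90 | alice | E | 90 | SEA
3 | 90 | alice | E | 90 | DEN
3 | 90 | alice | E | 90 | LA
3 | 90 | alice | E | 90 | CHI
After SELECT (9 rows):
depts.id | depts.score
70 | 8
5 | 90
5 | 90
5 | 90
5 | 90
3 | 90
3 | 90
3 | 90
3 | 90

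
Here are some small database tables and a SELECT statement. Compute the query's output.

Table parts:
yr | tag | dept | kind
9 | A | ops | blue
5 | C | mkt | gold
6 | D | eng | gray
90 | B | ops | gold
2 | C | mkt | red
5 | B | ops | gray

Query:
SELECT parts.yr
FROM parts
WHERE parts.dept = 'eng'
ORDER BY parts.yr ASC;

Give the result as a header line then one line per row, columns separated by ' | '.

== RESULT ==
parts.yr
6

Derivation:
After WHERE (1 rows):
parts.yr | parts.tag | parts.dept | parts.kind
6 | D | eng | gray
After SELECT (1 rows):
parts.yr
6
After ORDER BY (1 rows):
parts.yr
6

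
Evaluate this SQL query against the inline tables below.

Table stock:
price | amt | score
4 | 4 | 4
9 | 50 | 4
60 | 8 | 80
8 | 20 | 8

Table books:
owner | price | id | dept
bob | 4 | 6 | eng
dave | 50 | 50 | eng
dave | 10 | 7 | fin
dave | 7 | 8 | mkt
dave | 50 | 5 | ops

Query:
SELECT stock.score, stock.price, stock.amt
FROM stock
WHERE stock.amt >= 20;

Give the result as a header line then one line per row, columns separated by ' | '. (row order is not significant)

After WHERE (2 rows):
stock.price | stock.amt | stock.score
9 | 50 | 4
8 | 20 | 8
After SELECT (2 rows):
stock.score | stock.price | stock.amt
4 | 9 | 50
8 | 8 | 20

== RESULT ==
stock.score | stock.price | stock.amt
4 | 9 | 50
8 | 8 | 20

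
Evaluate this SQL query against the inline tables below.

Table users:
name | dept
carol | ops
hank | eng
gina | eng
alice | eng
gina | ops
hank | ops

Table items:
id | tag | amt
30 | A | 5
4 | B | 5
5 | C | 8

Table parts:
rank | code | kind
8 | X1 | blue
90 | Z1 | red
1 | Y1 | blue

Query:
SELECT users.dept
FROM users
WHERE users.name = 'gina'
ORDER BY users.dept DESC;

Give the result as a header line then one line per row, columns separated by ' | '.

== RESULT ==
users.dept
ops
eng

Derivation:
After WHERE (2 rows):
users.name | users.dept
gina | eng
gina | ops
After SELECT (2 rows):
users.dept
eng
ops
After ORDER BY (2 rows):
users.dept
ops
eng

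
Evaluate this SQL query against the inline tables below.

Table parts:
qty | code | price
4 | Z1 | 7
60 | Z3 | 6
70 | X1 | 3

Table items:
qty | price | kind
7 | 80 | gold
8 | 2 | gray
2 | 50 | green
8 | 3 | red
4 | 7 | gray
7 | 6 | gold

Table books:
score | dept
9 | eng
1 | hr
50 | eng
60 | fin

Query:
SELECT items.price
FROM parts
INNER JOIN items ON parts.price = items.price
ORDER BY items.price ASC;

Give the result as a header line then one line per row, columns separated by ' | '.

== RESULT ==
items.price
3
6
7

Derivation:
After JOIN items (3 rows):
parts.qty | parts.code | parts.price | items.qty | items.price | items.kind
4 | Z1 | 7 | 4 | 7 | gray
60 | Z3 | 6 | 7 | 6 | gold
70 | X1 | 3 | 8 | 3 | red
After SELECT (3 rows):
items.price
7
6
3
After ORDER BY (3 rows):
items.price
3
6
7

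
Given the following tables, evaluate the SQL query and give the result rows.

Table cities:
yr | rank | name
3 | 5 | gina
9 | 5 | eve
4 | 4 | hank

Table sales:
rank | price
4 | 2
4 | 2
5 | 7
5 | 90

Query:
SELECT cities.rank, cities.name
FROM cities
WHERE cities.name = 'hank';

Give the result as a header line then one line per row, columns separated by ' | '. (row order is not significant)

== RESULT ==
cities.rank | cities.name
4 | hank

Derivation:
After WHERE (1 rows):
cities.yr | cities.rank | cities.name
4 | 4 | hank
After SELECT (1 rows):
cities.rank | cities.name
4 | hank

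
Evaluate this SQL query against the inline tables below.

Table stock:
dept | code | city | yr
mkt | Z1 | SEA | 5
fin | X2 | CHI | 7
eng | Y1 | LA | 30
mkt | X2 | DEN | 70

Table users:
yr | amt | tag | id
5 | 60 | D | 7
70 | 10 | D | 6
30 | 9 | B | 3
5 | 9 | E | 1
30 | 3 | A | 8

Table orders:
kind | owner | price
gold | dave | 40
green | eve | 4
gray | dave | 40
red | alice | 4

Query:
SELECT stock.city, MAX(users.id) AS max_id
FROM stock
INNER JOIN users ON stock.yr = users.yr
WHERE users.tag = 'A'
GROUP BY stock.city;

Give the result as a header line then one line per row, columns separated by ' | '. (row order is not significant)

== RESULT ==
stock.city | max_id
LA | 8

Derivation:
After JOIN users (5 rows):
stock.dept | stock.code | stock.city | stock.yr | users.yr | users.amt | users.tag | users.id
mkt | Z1 | SEA | 5 | 5 | 60 | D | 7
mkt | Z1 | SEA | 5 | 5 | 9 | E | 1
eng | Y1 | LA | 30 | 30 | 9 | B | 3
eng | Y1 | LA | 30 | 30 | 3 | A | 8
mkt | X2 | DEN | 70 | 70 | 10 | D | 6
After WHERE (1 rows):
stock.dept | stock.code | stock.city | stock.yr | users.yr | users.amt | users.tag | users.id
eng | Y1 | LA | 30 | 30 | 3 | A | 8
After GROUP BY (1 rows):
stock.city | max_id
LA | 8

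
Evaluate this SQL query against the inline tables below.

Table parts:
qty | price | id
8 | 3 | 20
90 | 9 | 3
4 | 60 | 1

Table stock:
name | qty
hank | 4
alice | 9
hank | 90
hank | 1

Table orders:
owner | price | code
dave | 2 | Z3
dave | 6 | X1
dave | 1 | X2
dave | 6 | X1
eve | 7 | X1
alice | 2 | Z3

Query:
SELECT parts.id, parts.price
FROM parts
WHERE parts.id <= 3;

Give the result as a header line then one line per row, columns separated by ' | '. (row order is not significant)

After WHERE (2 rows):
parts.qty | parts.price | parts.id
90 | 9 | 3
4 | 60 | 1
After SELECT (2 rows):
parts.id | parts.price
3 | 9
1 | 60

== RESULT ==
parts.id | parts.price
3 | 9
1 | 60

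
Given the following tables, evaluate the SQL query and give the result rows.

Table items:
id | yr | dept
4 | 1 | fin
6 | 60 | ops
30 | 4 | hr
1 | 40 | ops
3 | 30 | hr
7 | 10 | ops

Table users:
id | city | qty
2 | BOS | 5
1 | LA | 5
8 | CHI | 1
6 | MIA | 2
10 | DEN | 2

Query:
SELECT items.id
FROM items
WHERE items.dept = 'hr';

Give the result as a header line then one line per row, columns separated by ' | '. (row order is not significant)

After WHERE (2 rows):
items.id | items.yr | items.dept
30 | 4 | hr
3 | 30 | hr
After SELECT (2 rows):
items.id
30
3

== RESULT ==
items.id
30
3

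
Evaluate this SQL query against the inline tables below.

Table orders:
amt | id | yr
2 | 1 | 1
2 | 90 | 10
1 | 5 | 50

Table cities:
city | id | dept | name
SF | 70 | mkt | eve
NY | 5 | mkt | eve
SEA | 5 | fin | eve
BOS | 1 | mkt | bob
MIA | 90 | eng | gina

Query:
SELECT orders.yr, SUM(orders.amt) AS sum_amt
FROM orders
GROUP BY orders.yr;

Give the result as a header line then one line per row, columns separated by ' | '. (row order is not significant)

After GROUP BY (3 rows):
orders.yr | sum_amt
1 | 2
10 | 2
50 | 1

== RESULT ==
orders.yr | sum_amt
1 | 2
10 | 2
50 | 1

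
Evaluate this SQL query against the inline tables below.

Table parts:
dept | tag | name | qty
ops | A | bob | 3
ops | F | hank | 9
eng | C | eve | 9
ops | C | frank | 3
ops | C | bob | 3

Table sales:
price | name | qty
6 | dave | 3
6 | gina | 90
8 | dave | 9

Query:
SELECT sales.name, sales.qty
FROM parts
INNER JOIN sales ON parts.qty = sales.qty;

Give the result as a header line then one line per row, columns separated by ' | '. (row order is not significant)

After JOIN sales (5 rows):
parts.dept | parts.tag | parts.name | parts.qty | sales.price | sales.name | sales.qty
ops | A | bob | 3 | 6 | dave | 3
ops | F | hank | 9 | 8 | dave | 9
eng | C | eve | 9 | 8 | dave | 9
ops | C | frank | 3 | 6 | dave | 3
ops | C | bob | 3 | 6 | dave | 3
After SELECT (5 rows):
sales.name | sales.qty
dave | 3
dave | 9
dave | 9
dave | 3
dave | 3

== RESULT ==
sales.name | sales.qty
dave | 3
dave | 9
dave | 9
dave | 3
dave | 3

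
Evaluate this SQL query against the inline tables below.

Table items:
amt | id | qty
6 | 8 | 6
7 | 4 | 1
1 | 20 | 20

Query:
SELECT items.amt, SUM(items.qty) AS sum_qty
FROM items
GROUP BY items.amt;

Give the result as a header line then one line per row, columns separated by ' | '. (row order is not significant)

After GROUP BY (3 rows):
items.amt | sum_qty
6 | 6
7 | 1
1 | 20

== RESULT ==
items.amt | sum_qty
6 | 6
7 | 1
1 | 20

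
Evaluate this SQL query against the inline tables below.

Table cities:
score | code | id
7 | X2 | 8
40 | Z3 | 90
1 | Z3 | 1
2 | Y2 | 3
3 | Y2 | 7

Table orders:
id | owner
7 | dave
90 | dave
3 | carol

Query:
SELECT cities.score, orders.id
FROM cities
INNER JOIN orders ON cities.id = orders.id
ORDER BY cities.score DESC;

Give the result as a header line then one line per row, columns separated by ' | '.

After JOIN orders (3 rows):
cities.score | cities.code | cities.id | orders.id | orders.owner
40 | Z3 | 90 | 90 | dave
2 | Y2 | 3 | 3 | carol
3 | Y2 | 7 | 7 | dave
After SELECT (3 rows):
cities.score | orders.id
40 | 90
2 | 3
3 | 7
After ORDER BY (3 rows):
cities.score | orders.id
40 | 90
3 | 7
2 | 3

== RESULT ==
cities.score | orders.id
40 | 90
3 | 7
2 | 3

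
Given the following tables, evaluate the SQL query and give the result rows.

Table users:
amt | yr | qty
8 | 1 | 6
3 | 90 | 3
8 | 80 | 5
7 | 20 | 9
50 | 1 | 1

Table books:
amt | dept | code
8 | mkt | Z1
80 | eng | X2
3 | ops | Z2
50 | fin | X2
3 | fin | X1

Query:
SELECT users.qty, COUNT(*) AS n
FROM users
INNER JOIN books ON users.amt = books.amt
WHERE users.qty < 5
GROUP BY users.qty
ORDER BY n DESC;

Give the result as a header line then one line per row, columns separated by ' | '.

After JOIN books (5 rows):
users.amt | users.yr | users.qty | books.amt | books.dept | books.code
8 | 1 | 6 | 8 | mkt | Z1
3 | 90 | 3 | 3 | ops | Z2
3 | 90 | 3 | 3 | fin | X1
8 | 80 | 5 | 8 | mkt | Z1
50 | 1 | 1 | 50 | fin | X2
After WHERE (3 rows):
users.amt | users.yr | users.qty | books.amt | books.dept | books.code
3 | 90 | 3 | 3 | ops | Z2
3 | 90 | 3 | 3 | fin | X1
50 | 1 | 1 | 50 | fin | X2
After GROUP BY (2 rows):
users.qty | n
3 | 2
1 | 1
After ORDER BY (2 rows):
users.qty | n
3 | 2
1 | 1

== RESULT ==
users.qty | n
3 | 2
1 | 1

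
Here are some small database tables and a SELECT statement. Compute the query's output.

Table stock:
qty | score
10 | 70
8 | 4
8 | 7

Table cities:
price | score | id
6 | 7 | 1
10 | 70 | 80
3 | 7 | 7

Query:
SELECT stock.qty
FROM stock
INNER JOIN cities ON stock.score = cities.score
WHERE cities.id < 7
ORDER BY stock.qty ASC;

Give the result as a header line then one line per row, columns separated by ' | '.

After JOIN cities (3 rows):
stock.qty | stock.score | cities.price | cities.score | cities.id
10 | 70 | 10 | 70 | 80
8 | 7 | 6 | 7 | 1
8 | 7 | 3 | 7 | 7
After WHERE (1 rows):
stock.qty | stock.score | cities.price | cities.score | cities.id
8 | 7 | 6 | 7 | 1
After SELECT (1 rows):
stock.qty
8
After ORDER BY (1 rows):
stock.qty
8

== RESULT ==
stock.qty
8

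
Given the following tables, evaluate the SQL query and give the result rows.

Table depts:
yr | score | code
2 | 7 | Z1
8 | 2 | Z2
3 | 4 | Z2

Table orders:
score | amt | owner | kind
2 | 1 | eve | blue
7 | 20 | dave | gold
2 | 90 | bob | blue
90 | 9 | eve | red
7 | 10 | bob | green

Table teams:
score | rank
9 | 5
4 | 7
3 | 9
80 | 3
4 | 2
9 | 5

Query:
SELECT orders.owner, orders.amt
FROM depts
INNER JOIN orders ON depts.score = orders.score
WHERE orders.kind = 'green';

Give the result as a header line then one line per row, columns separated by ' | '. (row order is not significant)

== RESULT ==
orders.owner | orders.amt
bob | 10

Derivation:
After JOIN orders (4 rows):
depts.yr | depts.score | depts.code | orders.score | orders.amt | orders.owner | orders.kind
2 | 7 | Z1 | 7 | 20 | dave | gold
2 | 7 | Z1 | 7 | 10 | bob | green
8 | 2 | Z2 | 2 | 1 | eve | blue
8 | 2 | Z2 | 2 | 90 | bob | blue
After WHERE (1 rows):
depts.yr | depts.score | depts.code | orders.score | orders.amt | orders.owner | orders.kind
2 | 7 | Z1 | 7 | 10 | bob | green
After SELECT (1 rows):
orders.owner | orders.amt
bob | 10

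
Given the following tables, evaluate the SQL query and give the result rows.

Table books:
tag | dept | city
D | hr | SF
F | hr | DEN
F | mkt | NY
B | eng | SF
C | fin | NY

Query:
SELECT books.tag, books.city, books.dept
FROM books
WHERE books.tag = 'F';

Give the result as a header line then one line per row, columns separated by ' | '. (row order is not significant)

== RESULT ==
books.tag | books.city | books.dept
F | DEN | hr
F | NY | mkt

Derivation:
After WHERE (2 rows):
books.tag | books.dept | books.city
F | hr | DEN
F | mkt | NY
After SELECT (2 rows):
books.tag | books.city | books.dept
F | DEN | hr
F | NY | mkt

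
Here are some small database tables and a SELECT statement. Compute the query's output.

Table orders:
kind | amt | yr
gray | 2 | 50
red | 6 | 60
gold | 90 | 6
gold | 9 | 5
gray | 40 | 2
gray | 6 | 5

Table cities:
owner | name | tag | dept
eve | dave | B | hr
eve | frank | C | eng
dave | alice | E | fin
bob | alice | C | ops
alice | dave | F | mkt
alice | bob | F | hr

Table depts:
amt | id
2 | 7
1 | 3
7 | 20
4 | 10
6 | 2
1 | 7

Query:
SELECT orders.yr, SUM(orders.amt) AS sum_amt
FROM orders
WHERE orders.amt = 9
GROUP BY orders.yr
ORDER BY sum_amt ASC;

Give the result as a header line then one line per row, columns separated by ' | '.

After WHERE (1 rows):
orders.kind | orders.amt | orders.yr
gold | 9 | 5
After GROUP BY (1 rows):
orders.yr | sum_amt
5 | 9
After ORDER BY (1 rows):
orders.yr | sum_amt
5 | 9

== RESULT ==
orders.yr | sum_amt
5 | 9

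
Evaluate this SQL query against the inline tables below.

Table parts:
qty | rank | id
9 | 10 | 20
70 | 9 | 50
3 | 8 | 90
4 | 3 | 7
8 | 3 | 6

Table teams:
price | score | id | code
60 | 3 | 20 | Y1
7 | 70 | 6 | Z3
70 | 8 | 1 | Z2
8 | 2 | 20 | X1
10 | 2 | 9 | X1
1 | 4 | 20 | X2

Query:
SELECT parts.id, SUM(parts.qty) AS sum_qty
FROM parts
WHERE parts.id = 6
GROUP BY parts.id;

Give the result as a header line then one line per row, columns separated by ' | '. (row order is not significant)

== RESULT ==
parts.id | sum_qty
6 | 8

Derivation:
After WHERE (1 rows):
parts.qty | parts.rank | parts.id
8 | 3 | 6
After GROUP BY (1 rows):
parts.id | sum_qty
6 | 8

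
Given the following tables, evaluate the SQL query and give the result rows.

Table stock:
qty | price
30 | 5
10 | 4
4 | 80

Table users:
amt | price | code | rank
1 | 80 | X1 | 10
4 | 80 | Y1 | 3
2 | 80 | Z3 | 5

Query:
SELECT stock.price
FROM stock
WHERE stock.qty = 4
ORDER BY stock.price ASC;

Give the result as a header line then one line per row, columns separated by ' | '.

After WHERE (1 rows):
stock.qty | stock.price
4 | 80
After SELECT (1 rows):
stock.price
80
After ORDER BY (1 rows):
stock.price
80

== RESULT ==
stock.price
80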